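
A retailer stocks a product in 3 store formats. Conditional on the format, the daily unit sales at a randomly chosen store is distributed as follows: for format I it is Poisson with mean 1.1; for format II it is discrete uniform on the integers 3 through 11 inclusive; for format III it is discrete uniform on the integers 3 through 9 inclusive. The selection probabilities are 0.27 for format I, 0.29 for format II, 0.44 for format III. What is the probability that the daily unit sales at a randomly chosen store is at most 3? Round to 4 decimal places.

Conditional on each format, P(X ≤ 3): I: 0.974258; II: 0.111111; III: 0.142857.
By total probability, P(X ≤ 3) = 0.27·0.974258 + 0.29·0.111111 + 0.44·0.142857 = 0.358129.

0.3581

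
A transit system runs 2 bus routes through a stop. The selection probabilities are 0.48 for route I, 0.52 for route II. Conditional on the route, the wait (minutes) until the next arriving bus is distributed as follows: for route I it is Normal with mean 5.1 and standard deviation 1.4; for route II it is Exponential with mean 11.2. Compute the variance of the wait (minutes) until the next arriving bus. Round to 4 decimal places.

Per component, I: μ=5.1, E[X²]=27.97; II: μ=11.2, E[X²]=250.88.
E[X] = 0.48·5.1 + 0.52·11.2 = 8.272.
E[X²] = 0.48·27.97 + 0.52·250.88 = 143.883.
Var(X) = E[X²] − (E[X])² = 143.883 − 68.426 = 75.4572.

75.4572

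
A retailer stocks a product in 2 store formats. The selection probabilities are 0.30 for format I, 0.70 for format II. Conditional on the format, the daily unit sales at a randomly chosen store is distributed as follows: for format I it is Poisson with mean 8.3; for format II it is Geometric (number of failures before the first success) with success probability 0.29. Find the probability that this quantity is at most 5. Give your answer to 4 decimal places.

Conditional on each format, P(X ≤ 5): I: 0.165273; II: 0.8719.
By total probability, P(X ≤ 5) = 0.3·0.165273 + 0.7·0.8719 = 0.659912.

0.6599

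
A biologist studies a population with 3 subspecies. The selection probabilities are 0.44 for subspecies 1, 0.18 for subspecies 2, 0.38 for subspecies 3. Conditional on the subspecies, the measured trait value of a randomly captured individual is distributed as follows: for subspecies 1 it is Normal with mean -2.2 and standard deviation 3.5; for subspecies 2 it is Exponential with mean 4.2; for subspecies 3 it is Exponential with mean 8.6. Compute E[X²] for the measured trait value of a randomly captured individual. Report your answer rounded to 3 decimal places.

For each component E[X²] = Var + (mean)², giving 1: 17.09; 2: 35.28; 3: 147.92.
Overall E[X²] = 0.44·17.09 + 0.18·35.28 + 0.38·147.92 = 70.0796.

70.080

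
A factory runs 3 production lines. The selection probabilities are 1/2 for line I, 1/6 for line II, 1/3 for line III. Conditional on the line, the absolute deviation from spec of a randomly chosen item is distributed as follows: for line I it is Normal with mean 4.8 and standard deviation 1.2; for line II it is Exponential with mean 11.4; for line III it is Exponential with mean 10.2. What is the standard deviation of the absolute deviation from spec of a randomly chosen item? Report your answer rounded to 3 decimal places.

Per component, I: μ=4.8, E[X²]=24.48; II: μ=11.4, E[X²]=259.92; III: μ=10.2, E[X²]=208.08.
E[X] = 0.5·4.8 + 0.166667·11.4 + 0.333333·10.2 = 7.7.
E[X²] = 0.5·24.48 + 0.166667·259.92 + 0.333333·208.08 = 124.92.
Var(X) = E[X²] − (E[X])² = 124.92 − 59.29 = 65.63.
SD(X) = √65.63 = 8.10123.

8.101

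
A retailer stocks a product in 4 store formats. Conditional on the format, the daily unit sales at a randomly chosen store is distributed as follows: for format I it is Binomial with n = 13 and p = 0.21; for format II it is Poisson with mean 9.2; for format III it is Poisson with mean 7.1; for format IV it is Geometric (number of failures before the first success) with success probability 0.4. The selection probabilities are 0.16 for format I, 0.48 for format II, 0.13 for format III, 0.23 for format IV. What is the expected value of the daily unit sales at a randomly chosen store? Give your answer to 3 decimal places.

6.121

Component means — I: 2.73; II: 9.2; III: 7.1; IV: 1.5.
E[X] = 0.16·2.73 + 0.48·9.2 + 0.13·7.1 + 0.23·1.5 = 6.1208.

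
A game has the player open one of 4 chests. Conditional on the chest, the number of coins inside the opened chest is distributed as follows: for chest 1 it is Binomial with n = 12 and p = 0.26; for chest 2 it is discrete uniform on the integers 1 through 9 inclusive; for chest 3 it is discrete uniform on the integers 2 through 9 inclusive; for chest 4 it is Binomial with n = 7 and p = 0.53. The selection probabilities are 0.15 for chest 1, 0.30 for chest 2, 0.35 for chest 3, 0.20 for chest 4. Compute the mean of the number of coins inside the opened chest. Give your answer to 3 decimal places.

Component means — 1: 3.12; 2: 5; 3: 5.5; 4: 3.71.
E[X] = 0.15·3.12 + 0.3·5 + 0.35·5.5 + 0.2·3.71 = 4.635.

4.635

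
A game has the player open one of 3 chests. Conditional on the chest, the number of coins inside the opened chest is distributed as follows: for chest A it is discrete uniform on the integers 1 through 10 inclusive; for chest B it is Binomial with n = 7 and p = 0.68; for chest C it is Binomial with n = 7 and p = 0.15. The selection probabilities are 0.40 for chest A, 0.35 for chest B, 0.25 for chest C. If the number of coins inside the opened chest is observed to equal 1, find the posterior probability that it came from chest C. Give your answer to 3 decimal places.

Likelihoods P(X=1 | ·): A: 0.1; B: 0.00511101; C: 0.396007.
Posterior ∝ prior × likelihood. Numerator for C: 0.25·0.396007 = 0.0990017.
Normalizing constant: 0.4·0.1 + 0.35·0.00511101 + 0.25·0.396007 = 0.140791.
P(C | observation) = 0.0990017 / 0.140791 = 0.703184.

0.703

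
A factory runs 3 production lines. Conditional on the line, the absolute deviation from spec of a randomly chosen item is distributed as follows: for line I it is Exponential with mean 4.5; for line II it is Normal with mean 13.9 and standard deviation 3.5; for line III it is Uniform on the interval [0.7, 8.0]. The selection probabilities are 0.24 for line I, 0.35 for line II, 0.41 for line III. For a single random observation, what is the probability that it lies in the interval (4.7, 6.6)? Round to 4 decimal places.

Conditional on each line, P(4.7 < X < 6.6): I: 0.121194; II: 0.014215; III: 0.260274.
By total probability, P(4.7 < X < 6.6) = 0.24·0.121194 + 0.35·0.014215 + 0.41·0.260274 = 0.140774.

0.1408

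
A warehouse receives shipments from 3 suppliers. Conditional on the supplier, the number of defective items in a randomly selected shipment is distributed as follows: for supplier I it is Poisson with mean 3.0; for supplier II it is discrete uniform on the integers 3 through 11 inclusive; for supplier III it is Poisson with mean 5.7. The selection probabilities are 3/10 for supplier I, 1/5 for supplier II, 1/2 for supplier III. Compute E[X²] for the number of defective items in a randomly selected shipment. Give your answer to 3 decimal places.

For each component E[X²] = Var + (mean)², giving I: 12; II: 55.6667; III: 38.19.
Overall E[X²] = 0.3·12 + 0.2·55.6667 + 0.5·38.19 = 33.8283.

33.828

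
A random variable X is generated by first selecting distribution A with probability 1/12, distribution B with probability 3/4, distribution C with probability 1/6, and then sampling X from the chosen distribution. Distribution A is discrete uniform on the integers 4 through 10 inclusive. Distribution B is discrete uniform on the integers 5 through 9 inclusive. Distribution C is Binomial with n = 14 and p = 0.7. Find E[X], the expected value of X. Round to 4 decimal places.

7.4667

Component means — A: 7; B: 7; C: 9.8.
E[X] = 0.0833333·7 + 0.75·7 + 0.166667·9.8 = 7.46667.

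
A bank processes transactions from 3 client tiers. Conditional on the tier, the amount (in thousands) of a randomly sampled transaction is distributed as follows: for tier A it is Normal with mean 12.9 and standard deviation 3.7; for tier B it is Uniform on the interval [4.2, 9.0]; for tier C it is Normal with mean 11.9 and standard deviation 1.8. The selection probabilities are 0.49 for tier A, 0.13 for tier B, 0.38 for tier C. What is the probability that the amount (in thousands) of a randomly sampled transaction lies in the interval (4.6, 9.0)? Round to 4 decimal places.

0.2049

Conditional on each tier, P(4.6 < X < 9.0): A: 0.133489; B: 0.916667; C: 0.0535527.
By total probability, P(4.6 < X < 9.0) = 0.49·0.133489 + 0.13·0.916667 + 0.38·0.0535527 = 0.204926.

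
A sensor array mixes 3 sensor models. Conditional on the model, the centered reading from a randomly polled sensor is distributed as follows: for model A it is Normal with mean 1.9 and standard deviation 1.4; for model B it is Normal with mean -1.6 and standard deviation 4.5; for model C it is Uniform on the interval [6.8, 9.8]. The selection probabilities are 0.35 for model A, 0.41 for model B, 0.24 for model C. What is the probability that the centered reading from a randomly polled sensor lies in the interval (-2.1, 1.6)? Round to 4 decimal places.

0.2699

Conditional on each model, P(-2.1 < X < 1.6): A: 0.413025; B: 0.305728; C: 0.
By total probability, P(-2.1 < X < 1.6) = 0.35·0.413025 + 0.41·0.305728 + 0.24·0 = 0.269907.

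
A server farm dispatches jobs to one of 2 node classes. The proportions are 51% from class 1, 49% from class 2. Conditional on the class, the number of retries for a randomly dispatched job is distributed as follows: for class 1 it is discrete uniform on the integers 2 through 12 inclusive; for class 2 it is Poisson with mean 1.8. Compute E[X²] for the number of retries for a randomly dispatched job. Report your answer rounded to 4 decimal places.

32.5596

For each component E[X²] = Var + (mean)², giving 1: 59; 2: 5.04.
Overall E[X²] = 0.51·59 + 0.49·5.04 = 32.5596.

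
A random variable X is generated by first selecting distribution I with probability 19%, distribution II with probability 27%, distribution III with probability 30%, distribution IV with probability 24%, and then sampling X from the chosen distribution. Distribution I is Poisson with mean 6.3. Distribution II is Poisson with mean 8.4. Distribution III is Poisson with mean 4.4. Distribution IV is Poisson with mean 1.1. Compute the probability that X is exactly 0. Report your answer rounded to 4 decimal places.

Conditional on each component, P(X = 0): I: 0.0018363; II: 0.000224867; III: 0.0122773; IV: 0.332871.
By total probability, P(X = 0) = 0.19·0.0018363 + 0.27·0.000224867 + 0.3·0.0122773 + 0.24·0.332871 = 0.0839819.

0.0840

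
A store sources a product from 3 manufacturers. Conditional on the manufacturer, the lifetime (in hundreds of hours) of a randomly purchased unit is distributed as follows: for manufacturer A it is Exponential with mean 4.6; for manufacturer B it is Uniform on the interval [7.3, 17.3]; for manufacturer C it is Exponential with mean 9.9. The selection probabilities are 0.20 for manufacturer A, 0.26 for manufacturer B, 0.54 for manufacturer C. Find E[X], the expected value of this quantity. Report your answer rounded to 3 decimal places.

Component means — A: 4.6; B: 12.3; C: 9.9.
E[X] = 0.2·4.6 + 0.26·12.3 + 0.54·9.9 = 9.464.

9.464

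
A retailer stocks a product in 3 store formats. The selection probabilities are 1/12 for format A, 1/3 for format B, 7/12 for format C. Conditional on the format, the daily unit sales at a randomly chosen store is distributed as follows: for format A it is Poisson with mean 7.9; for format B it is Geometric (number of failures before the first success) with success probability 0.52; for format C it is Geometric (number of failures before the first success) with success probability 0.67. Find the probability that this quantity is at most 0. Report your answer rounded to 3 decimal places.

Conditional on each format, P(X ≤ 0): A: 0.000370744; B: 0.52; C: 0.67.
By total probability, P(X ≤ 0) = 0.0833333·0.000370744 + 0.333333·0.52 + 0.583333·0.67 = 0.564198.

0.564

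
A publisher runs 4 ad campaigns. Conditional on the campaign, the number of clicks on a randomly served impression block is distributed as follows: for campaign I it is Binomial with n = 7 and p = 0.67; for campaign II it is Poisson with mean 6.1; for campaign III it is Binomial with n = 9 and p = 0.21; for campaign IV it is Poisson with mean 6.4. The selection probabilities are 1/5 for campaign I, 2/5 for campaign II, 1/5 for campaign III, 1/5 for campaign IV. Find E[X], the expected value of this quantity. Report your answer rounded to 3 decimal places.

Component means — I: 4.69; II: 6.1; III: 1.89; IV: 6.4.
E[X] = 0.2·4.69 + 0.4·6.1 + 0.2·1.89 + 0.2·6.4 = 5.036.

5.036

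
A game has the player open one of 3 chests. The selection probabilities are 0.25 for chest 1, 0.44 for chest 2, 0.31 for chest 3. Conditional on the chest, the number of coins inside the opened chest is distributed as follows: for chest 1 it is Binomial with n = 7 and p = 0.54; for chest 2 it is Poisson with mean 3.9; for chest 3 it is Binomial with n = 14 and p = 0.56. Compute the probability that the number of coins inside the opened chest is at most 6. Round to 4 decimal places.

Conditional on each chest, P(X ≤ 6): 1: 0.986611; 2: 0.899483; 3: 0.234378.
By total probability, P(X ≤ 6) = 0.25·0.986611 + 0.44·0.899483 + 0.31·0.234378 = 0.715083.

0.7151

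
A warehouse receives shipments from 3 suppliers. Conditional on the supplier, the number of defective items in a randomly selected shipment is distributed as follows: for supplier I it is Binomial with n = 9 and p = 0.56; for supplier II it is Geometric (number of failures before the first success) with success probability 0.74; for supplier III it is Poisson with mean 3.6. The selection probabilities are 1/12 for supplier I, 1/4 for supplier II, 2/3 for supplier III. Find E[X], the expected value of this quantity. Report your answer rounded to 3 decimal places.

2.908

Component means — I: 5.04; II: 0.351351; III: 3.6.
E[X] = 0.0833333·5.04 + 0.25·0.351351 + 0.666667·3.6 = 2.90784.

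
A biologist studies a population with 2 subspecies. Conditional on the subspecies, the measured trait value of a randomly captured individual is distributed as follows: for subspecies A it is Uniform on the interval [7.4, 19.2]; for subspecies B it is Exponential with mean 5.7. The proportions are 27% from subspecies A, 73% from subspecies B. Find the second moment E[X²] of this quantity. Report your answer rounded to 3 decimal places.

98.329

For each component E[X²] = Var + (mean)², giving A: 188.493; B: 64.98.
Overall E[X²] = 0.27·188.493 + 0.73·64.98 = 98.3286.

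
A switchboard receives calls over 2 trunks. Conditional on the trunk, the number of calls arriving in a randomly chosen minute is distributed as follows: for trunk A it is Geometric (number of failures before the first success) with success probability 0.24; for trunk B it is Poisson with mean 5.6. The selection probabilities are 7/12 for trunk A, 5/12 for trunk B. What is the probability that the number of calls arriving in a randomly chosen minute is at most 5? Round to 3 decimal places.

0.684

Conditional on each trunk, P(X ≤ 5): A: 0.8073; B: 0.511861.
By total probability, P(X ≤ 5) = 0.583333·0.8073 + 0.416667·0.511861 = 0.6842.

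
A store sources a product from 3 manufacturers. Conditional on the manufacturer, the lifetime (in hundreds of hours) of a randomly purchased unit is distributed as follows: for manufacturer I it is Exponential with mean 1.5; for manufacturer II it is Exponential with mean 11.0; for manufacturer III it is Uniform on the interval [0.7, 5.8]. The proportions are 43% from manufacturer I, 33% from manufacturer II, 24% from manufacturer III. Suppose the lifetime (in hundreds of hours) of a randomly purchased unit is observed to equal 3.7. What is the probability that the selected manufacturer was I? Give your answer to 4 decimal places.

0.2621

Likelihoods f(3.7 | ·): I: 0.0565782; II: 0.0649421; III: 0.196078.
Posterior ∝ prior × likelihood. Numerator for I: 0.43·0.0565782 = 0.0243286.
Normalizing constant: 0.43·0.0565782 + 0.33·0.0649421 + 0.24·0.196078 = 0.0928183.
P(I | observation) = 0.0243286 / 0.0928183 = 0.26211.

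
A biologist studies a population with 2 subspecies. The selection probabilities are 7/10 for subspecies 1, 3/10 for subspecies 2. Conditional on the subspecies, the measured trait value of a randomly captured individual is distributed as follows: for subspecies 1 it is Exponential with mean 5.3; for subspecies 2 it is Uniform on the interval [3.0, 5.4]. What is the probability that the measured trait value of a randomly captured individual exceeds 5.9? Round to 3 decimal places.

0.230

Conditional on each subspecies, P(X > 5.9): 1: 0.328504; 2: 0.
By total probability, P(X > 5.9) = 0.7·0.328504 + 0.3·0 = 0.229953.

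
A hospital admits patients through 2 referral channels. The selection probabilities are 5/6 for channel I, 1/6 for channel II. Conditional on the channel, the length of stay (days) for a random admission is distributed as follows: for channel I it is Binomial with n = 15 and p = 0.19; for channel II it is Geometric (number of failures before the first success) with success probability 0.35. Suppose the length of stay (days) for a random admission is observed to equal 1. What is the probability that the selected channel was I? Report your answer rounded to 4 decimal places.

0.7663

Likelihoods P(X=1 | ·): I: 0.149154; II: 0.2275.
Posterior ∝ prior × likelihood. Numerator for I: 0.833333·0.149154 = 0.124295.
Normalizing constant: 0.833333·0.149154 + 0.166667·0.2275 = 0.162212.
P(I | observation) = 0.124295 / 0.162212 = 0.766252.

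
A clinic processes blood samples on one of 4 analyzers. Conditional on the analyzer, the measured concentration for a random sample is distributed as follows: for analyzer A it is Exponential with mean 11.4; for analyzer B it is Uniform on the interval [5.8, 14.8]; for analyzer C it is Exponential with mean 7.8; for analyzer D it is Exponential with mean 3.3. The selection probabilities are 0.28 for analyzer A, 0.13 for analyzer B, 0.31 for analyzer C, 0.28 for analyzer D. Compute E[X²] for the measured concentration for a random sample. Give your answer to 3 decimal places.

131.266

For each component E[X²] = Var + (mean)², giving A: 259.92; B: 112.84; C: 121.68; D: 21.78.
Overall E[X²] = 0.28·259.92 + 0.13·112.84 + 0.31·121.68 + 0.28·21.78 = 131.266.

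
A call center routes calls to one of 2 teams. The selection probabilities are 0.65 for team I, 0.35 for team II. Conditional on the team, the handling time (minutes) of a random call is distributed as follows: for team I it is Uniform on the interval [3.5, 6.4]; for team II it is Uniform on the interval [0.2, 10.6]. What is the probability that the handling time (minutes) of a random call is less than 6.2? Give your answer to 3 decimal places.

Conditional on each team, P(X < 6.2): I: 0.931034; II: 0.576923.
By total probability, P(X < 6.2) = 0.65·0.931034 + 0.35·0.576923 = 0.807095.

0.807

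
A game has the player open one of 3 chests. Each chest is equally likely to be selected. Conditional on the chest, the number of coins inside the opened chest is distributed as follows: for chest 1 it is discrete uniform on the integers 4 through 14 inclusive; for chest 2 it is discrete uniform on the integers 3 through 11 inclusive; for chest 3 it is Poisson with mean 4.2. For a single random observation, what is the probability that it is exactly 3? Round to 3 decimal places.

Conditional on each chest, P(X = 3): 1: 0; 2: 0.111111; 3: 0.185165.
By total probability, P(X = 3) = 0.333333·0 + 0.333333·0.111111 + 0.333333·0.185165 = 0.0987588.

0.099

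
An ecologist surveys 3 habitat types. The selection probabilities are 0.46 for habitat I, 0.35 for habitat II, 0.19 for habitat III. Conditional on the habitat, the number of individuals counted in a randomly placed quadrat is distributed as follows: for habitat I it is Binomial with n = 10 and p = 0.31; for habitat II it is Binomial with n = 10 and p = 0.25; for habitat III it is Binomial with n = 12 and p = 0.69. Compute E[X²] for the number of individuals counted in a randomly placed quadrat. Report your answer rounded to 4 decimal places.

For each component E[X²] = Var + (mean)², giving I: 11.749; II: 8.125; III: 71.1252.
Overall E[X²] = 0.46·11.749 + 0.35·8.125 + 0.19·71.1252 = 21.7621.

21.7621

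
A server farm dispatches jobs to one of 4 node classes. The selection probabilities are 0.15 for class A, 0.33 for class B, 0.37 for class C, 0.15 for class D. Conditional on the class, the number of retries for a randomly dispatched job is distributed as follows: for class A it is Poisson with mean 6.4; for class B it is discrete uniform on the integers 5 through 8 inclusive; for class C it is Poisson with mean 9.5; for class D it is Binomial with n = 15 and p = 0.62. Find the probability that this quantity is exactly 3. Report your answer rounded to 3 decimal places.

Conditional on each class, P(X = 3): A: 0.0725945; B: 0; C: 0.010696; D: 0.000983082.
By total probability, P(X = 3) = 0.15·0.0725945 + 0.33·0 + 0.37·0.010696 + 0.15·0.000983082 = 0.0149942.

0.015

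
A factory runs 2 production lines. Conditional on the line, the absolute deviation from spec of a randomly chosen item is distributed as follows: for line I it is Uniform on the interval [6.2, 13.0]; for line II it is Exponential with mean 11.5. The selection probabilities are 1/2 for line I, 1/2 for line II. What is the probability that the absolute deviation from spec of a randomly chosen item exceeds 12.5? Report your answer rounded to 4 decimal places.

0.2054

Conditional on each line, P(X > 12.5): I: 0.0735294; II: 0.337241.
By total probability, P(X > 12.5) = 0.5·0.0735294 + 0.5·0.337241 = 0.205385.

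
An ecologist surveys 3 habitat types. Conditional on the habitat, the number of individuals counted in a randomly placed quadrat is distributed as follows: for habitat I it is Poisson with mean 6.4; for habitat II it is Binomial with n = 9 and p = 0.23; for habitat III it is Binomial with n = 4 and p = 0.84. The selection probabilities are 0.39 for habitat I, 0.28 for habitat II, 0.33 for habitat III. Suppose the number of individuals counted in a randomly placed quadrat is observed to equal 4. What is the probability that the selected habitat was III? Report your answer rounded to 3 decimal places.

0.695

Likelihoods P(X=4 | ·): I: 0.116151; II: 0.0954411; III: 0.497871.
Posterior ∝ prior × likelihood. Numerator for III: 0.33·0.497871 = 0.164298.
Normalizing constant: 0.39·0.116151 + 0.28·0.0954411 + 0.33·0.497871 = 0.23632.
P(III | observation) = 0.164298 / 0.23632 = 0.695233.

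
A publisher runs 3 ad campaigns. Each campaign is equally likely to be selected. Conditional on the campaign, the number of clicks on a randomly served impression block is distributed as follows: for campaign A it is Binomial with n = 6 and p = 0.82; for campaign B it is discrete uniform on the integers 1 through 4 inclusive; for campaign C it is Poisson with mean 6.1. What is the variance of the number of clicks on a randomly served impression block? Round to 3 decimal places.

4.991

Per component, A: μ=4.92, E[X²]=25.092; B: μ=2.5, E[X²]=7.5; C: μ=6.1, E[X²]=43.31.
E[X] = 0.333333·4.92 + 0.333333·2.5 + 0.333333·6.1 = 4.50667.
E[X²] = 0.333333·25.092 + 0.333333·7.5 + 0.333333·43.31 = 25.3007.
Var(X) = E[X²] − (E[X])² = 25.3007 − 20.31 = 4.99062.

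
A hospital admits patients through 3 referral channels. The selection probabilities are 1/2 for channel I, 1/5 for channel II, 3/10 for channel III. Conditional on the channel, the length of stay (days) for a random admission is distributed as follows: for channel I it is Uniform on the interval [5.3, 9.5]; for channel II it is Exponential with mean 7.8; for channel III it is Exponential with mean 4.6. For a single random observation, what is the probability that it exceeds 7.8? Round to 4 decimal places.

Conditional on each channel, P(X > 7.8): I: 0.404762; II: 0.367879; III: 0.18348.
By total probability, P(X > 7.8) = 0.5·0.404762 + 0.2·0.367879 + 0.3·0.18348 = 0.331001.

0.3310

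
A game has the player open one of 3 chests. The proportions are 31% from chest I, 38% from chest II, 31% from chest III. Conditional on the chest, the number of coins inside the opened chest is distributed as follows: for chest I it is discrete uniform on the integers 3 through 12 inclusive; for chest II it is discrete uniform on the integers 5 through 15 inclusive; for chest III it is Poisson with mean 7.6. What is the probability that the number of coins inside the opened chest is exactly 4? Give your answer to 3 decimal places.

0.053

Conditional on each chest, P(X = 4): I: 0.1; II: 0; III: 0.0695673.
By total probability, P(X = 4) = 0.31·0.1 + 0.38·0 + 0.31·0.0695673 = 0.0525659.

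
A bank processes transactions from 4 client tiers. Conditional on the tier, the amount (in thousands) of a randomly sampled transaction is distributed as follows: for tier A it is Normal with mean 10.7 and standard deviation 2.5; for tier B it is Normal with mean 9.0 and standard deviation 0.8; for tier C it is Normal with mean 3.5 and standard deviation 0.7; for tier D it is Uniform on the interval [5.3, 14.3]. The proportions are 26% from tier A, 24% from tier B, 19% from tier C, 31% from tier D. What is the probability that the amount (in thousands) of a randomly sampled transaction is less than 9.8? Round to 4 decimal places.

0.6404

Conditional on each tier, P(X < 9.8): A: 0.359424; B: 0.841345; C: 1; D: 0.5.
By total probability, P(X < 9.8) = 0.26·0.359424 + 0.24·0.841345 + 0.19·1 + 0.31·0.5 = 0.640373.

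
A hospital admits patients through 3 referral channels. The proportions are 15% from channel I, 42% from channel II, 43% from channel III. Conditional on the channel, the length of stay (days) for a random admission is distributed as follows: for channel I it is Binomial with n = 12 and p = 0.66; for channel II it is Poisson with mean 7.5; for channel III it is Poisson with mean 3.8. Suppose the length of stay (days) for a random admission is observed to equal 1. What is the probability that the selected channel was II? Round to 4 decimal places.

0.0455

Likelihoods P(X=1 | ·): I: 5.55896e-05; II: 0.00414813; III: 0.0850089.
Posterior ∝ prior × likelihood. Numerator for II: 0.42·0.00414813 = 0.00174222.
Normalizing constant: 0.15·5.55896e-05 + 0.42·0.00414813 + 0.43·0.0850089 = 0.0383044.
P(II | observation) = 0.00174222 / 0.0383044 = 0.0454834.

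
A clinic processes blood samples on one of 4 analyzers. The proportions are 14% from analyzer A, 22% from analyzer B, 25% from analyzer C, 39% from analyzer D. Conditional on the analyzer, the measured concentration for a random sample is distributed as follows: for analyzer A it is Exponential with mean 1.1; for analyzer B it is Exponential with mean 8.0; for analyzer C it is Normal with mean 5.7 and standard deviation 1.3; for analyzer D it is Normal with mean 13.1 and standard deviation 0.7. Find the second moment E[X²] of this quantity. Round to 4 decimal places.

For each component E[X²] = Var + (mean)², giving A: 2.42; B: 128; C: 34.18; D: 172.1.
Overall E[X²] = 0.14·2.42 + 0.22·128 + 0.25·34.18 + 0.39·172.1 = 104.163.

104.1628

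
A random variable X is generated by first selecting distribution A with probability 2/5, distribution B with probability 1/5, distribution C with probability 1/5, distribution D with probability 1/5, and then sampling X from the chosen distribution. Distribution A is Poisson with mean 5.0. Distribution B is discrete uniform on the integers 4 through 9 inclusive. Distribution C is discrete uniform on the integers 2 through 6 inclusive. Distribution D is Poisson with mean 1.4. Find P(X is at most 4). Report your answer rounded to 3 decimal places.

0.527

Conditional on each component, P(X ≤ 4): A: 0.440493; B: 0.166667; C: 0.6; D: 0.985747.
By total probability, P(X ≤ 4) = 0.4·0.440493 + 0.2·0.166667 + 0.2·0.6 + 0.2·0.985747 = 0.52668.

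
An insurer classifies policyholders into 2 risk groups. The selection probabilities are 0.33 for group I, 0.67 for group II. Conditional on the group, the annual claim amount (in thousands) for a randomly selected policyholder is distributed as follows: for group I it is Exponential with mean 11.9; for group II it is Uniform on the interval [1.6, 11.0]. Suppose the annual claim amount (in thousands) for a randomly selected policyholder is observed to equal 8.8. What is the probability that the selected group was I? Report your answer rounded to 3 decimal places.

0.157

Likelihoods f(8.8 | ·): I: 0.0401138; II: 0.106383.
Posterior ∝ prior × likelihood. Numerator for I: 0.33·0.0401138 = 0.0132376.
Normalizing constant: 0.33·0.0401138 + 0.67·0.106383 = 0.0845142.
P(I | observation) = 0.0132376 / 0.0845142 = 0.156631.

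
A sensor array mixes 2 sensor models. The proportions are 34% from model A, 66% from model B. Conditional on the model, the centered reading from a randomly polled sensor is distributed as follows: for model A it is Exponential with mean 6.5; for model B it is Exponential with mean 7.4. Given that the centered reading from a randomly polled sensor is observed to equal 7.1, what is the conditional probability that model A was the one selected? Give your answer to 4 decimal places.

0.3393

Likelihoods f(7.1 | ·): A: 0.0516064; B: 0.0517703.
Posterior ∝ prior × likelihood. Numerator for A: 0.34·0.0516064 = 0.0175462.
Normalizing constant: 0.34·0.0516064 + 0.66·0.0517703 = 0.0517145.
P(A | observation) = 0.0175462 / 0.0517145 = 0.339289.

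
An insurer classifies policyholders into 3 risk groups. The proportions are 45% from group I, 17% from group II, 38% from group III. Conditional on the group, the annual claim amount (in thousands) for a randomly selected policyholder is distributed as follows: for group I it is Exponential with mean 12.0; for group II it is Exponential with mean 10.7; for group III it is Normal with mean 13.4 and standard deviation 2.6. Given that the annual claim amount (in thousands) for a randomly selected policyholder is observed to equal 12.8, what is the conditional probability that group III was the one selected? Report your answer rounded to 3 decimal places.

0.762

Likelihoods f(12.8 | ·): I: 0.0286795; II: 0.0282544; III: 0.149408.
Posterior ∝ prior × likelihood. Numerator for III: 0.38·0.149408 = 0.0567749.
Normalizing constant: 0.45·0.0286795 + 0.17·0.0282544 + 0.38·0.149408 = 0.0744839.
P(III | observation) = 0.0567749 / 0.0744839 = 0.762244.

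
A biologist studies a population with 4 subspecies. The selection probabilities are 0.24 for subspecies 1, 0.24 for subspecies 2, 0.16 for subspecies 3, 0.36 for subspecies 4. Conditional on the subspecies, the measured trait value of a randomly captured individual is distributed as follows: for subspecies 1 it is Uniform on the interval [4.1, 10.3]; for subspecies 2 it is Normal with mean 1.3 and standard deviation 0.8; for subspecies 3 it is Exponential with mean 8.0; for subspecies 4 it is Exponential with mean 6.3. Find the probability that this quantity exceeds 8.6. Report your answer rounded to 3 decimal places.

Conditional on each subspecies, P(X > 8.6): 1: 0.274194; 2: 0; 3: 0.341298; 4: 0.25536.
By total probability, P(X > 8.6) = 0.24·0.274194 + 0.24·0 + 0.16·0.341298 + 0.36·0.25536 = 0.212344.

0.212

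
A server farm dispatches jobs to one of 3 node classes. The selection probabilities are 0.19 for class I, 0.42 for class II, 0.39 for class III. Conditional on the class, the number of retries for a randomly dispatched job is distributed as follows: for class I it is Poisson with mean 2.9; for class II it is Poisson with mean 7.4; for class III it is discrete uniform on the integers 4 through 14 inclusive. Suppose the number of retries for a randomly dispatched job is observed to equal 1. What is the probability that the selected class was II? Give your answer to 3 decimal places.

0.059

Likelihoods P(X=1 | ·): I: 0.159567; II: 0.00452327; III: 0.
Posterior ∝ prior × likelihood. Numerator for II: 0.42·0.00452327 = 0.00189977.
Normalizing constant: 0.19·0.159567 + 0.42·0.00452327 + 0.39·0 = 0.0322176.
P(II | observation) = 0.00189977 / 0.0322176 = 0.058967.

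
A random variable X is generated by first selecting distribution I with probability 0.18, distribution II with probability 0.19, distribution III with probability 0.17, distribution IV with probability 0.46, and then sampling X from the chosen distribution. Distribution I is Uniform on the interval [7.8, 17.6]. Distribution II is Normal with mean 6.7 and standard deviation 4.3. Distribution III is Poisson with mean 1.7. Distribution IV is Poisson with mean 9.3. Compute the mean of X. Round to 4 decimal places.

8.1260

Component means — I: 12.7; II: 6.7; III: 1.7; IV: 9.3.
E[X] = 0.18·12.7 + 0.19·6.7 + 0.17·1.7 + 0.46·9.3 = 8.126.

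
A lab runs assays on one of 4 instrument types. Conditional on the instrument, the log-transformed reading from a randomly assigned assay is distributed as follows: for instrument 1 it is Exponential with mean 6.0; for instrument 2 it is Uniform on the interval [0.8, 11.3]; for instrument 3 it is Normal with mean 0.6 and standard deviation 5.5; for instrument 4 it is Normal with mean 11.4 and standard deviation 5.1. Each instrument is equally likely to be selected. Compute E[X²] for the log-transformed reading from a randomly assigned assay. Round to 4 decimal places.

76.0925

For each component E[X²] = Var + (mean)², giving 1: 72; 2: 45.79; 3: 30.61; 4: 155.97.
Overall E[X²] = 0.25·72 + 0.25·45.79 + 0.25·30.61 + 0.25·155.97 = 76.0925.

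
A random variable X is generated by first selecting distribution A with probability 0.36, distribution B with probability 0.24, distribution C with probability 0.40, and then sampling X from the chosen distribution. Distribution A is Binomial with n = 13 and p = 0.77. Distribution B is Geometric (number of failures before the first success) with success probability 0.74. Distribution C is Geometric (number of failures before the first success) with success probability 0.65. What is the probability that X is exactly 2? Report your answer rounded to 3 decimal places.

Conditional on each component, P(X = 2): A: 4.40638e-06; B: 0.050024; C: 0.079625.
By total probability, P(X = 2) = 0.36·4.40638e-06 + 0.24·0.050024 + 0.4·0.079625 = 0.0438573.

0.044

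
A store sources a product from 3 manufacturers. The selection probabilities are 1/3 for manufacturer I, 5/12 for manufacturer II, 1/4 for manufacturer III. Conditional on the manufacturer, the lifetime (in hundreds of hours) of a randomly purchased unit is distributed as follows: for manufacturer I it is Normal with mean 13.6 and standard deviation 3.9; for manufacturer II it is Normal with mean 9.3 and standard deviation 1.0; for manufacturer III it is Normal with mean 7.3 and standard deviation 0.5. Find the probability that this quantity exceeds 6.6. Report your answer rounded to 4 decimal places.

0.9663

Conditional on each manufacturer, P(X > 6.6): I: 0.963663; II: 0.996533; III: 0.919243.
By total probability, P(X > 6.6) = 0.333333·0.963663 + 0.416667·0.996533 + 0.25·0.919243 = 0.966254.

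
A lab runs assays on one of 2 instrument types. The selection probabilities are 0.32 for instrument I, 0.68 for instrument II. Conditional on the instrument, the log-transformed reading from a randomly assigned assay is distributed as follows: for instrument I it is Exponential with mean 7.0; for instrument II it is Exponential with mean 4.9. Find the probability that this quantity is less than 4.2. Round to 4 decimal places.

0.5358

Conditional on each instrument, P(X < 4.2): I: 0.451188; II: 0.575627.
By total probability, P(X < 4.2) = 0.32·0.451188 + 0.68·0.575627 = 0.535807.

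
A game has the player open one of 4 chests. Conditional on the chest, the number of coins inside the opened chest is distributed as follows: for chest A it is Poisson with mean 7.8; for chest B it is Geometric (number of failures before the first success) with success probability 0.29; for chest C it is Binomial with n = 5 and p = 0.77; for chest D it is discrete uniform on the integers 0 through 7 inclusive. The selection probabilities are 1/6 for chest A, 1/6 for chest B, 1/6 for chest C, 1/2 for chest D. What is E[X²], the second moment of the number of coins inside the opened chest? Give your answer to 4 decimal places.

25.2141

For each component E[X²] = Var + (mean)², giving A: 68.64; B: 14.4364; C: 15.708; D: 17.5.
Overall E[X²] = 0.166667·68.64 + 0.166667·14.4364 + 0.166667·15.708 + 0.5·17.5 = 25.2141.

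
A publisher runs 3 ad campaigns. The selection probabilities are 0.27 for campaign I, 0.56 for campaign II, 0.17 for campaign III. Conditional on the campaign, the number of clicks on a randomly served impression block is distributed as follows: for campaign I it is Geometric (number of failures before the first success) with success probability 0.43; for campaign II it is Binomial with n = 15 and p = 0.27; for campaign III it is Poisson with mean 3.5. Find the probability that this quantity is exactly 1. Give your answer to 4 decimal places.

0.1118

Conditional on each campaign, P(X = 1): I: 0.2451; II: 0.0494282; III: 0.105691.
By total probability, P(X = 1) = 0.27·0.2451 + 0.56·0.0494282 + 0.17·0.105691 = 0.111824.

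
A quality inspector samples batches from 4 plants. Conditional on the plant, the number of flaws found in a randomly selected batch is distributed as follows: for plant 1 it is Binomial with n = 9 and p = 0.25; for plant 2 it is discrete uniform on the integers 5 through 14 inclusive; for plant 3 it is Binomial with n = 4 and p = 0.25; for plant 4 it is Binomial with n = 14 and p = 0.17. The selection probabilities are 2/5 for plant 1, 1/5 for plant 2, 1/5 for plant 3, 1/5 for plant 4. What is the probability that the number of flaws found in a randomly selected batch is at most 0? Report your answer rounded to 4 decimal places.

Conditional on each plant, P(X ≤ 0): 1: 0.0750847; 2: 0; 3: 0.316406; 4: 0.0736365.
By total probability, P(X ≤ 0) = 0.4·0.0750847 + 0.2·0 + 0.2·0.316406 + 0.2·0.0736365 = 0.108042.

0.1080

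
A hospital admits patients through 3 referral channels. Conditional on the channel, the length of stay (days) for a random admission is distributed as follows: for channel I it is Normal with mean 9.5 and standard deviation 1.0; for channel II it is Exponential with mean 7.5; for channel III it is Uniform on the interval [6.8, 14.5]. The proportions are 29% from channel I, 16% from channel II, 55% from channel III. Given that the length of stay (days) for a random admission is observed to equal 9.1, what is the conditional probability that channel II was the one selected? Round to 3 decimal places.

0.034

Likelihoods f(9.1 | ·): I: 0.36827; II: 0.0396273; III: 0.12987.
Posterior ∝ prior × likelihood. Numerator for II: 0.16·0.0396273 = 0.00634037.
Normalizing constant: 0.29·0.36827 + 0.16·0.0396273 + 0.55·0.12987 = 0.184567.
P(II | observation) = 0.00634037 / 0.184567 = 0.0343526.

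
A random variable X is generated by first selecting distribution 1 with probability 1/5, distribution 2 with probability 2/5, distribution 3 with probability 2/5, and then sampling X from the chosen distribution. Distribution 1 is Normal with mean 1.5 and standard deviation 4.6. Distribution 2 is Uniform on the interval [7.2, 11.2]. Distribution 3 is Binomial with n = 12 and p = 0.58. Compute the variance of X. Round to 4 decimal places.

13.8656

Per component, 1: μ=1.5, E[X²]=23.41; 2: μ=9.2, E[X²]=85.9733; 3: μ=6.96, E[X²]=51.3648.
E[X] = 0.2·1.5 + 0.4·9.2 + 0.4·6.96 = 6.764.
E[X²] = 0.2·23.41 + 0.4·85.9733 + 0.4·51.3648 = 59.6173.
Var(X) = E[X²] − (E[X])² = 59.6173 − 45.7517 = 13.8656.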